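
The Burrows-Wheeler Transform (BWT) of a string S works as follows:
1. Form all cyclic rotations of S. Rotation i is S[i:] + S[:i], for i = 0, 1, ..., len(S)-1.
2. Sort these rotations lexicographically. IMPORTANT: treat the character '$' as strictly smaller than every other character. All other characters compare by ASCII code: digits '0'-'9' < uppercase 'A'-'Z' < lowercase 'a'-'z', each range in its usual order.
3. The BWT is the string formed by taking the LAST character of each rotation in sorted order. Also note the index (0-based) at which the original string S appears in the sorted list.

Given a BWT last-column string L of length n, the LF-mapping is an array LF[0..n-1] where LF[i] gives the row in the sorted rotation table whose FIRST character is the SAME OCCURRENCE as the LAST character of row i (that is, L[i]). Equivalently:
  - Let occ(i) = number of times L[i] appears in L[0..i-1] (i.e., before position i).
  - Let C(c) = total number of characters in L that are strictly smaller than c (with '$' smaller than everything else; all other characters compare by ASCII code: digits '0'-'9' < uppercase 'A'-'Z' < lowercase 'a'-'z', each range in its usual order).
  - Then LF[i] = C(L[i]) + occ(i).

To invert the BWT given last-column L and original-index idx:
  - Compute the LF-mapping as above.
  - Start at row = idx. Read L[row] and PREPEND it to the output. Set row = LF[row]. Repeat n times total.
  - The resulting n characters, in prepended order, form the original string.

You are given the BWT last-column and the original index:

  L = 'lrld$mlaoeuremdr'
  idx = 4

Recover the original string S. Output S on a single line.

LF mapping: 6 12 7 2 0 9 8 1 11 4 15 13 5 10 3 14
Walk LF starting at row 4, prepending L[row]:
  step 1: row=4, L[4]='$', prepend. Next row=LF[4]=0
  step 2: row=0, L[0]='l', prepend. Next row=LF[0]=6
  step 3: row=6, L[6]='l', prepend. Next row=LF[6]=8
  step 4: row=8, L[8]='o', prepend. Next row=LF[8]=11
  step 5: row=11, L[11]='r', prepend. Next row=LF[11]=13
  step 6: row=13, L[13]='m', prepend. Next row=LF[13]=10
  step 7: row=10, L[10]='u', prepend. Next row=LF[10]=15
  step 8: row=15, L[15]='r', prepend. Next row=LF[15]=14
  step 9: row=14, L[14]='d', prepend. Next row=LF[14]=3
  step 10: row=3, L[3]='d', prepend. Next row=LF[3]=2
  step 11: row=2, L[2]='l', prepend. Next row=LF[2]=7
  step 12: row=7, L[7]='a', prepend. Next row=LF[7]=1
  step 13: row=1, L[1]='r', prepend. Next row=LF[1]=12
  step 14: row=12, L[12]='e', prepend. Next row=LF[12]=5
  step 15: row=5, L[5]='m', prepend. Next row=LF[5]=9
  step 16: row=9, L[9]='e', prepend. Next row=LF[9]=4
Reversed output: emeralddrumroll$

Answer: emeralddrumroll$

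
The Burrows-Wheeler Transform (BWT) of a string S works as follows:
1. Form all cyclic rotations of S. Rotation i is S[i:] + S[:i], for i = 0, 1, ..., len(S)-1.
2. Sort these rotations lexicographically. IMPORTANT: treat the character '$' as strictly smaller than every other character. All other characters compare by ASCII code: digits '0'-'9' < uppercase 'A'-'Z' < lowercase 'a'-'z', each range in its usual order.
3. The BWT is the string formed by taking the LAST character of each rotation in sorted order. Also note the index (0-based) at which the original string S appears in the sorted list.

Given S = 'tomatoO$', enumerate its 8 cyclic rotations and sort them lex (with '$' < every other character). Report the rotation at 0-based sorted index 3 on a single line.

Answer: matoO$to

Derivation:
All 8 rotations (rotation i = S[i:]+S[:i]):
  rot[0] = tomatoO$
  rot[1] = omatoO$t
  rot[2] = matoO$to
  rot[3] = atoO$tom
  rot[4] = toO$toma
  rot[5] = oO$tomat
  rot[6] = O$tomato
  rot[7] = $tomatoO
Sorted (with $ < everything):
  sorted[0] = $tomatoO
  sorted[1] = O$tomato
  sorted[2] = atoO$tom
  sorted[3] = matoO$to
  sorted[4] = oO$tomat
  sorted[5] = omatoO$t
  sorted[6] = toO$toma
  sorted[7] = tomatoO$
sorted[3] = matoO$to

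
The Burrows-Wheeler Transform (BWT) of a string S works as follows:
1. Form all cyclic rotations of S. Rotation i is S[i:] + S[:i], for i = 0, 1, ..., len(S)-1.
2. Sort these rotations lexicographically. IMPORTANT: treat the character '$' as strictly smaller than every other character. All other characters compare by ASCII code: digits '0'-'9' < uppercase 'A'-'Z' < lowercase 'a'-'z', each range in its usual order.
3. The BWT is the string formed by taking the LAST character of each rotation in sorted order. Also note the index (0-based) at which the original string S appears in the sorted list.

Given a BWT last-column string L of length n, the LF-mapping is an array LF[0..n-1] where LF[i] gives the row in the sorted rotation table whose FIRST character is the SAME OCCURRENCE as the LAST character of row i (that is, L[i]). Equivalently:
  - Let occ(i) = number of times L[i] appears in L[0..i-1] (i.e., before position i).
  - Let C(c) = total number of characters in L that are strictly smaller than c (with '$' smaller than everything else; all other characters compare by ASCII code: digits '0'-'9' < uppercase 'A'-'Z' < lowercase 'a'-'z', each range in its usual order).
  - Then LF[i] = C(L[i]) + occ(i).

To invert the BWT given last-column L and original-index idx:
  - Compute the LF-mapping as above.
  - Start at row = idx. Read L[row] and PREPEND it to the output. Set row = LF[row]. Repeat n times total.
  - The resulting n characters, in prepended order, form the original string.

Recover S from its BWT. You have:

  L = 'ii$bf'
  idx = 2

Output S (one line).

Answer: fibi$

Derivation:
LF mapping: 3 4 0 1 2
Walk LF starting at row 2, prepending L[row]:
  step 1: row=2, L[2]='$', prepend. Next row=LF[2]=0
  step 2: row=0, L[0]='i', prepend. Next row=LF[0]=3
  step 3: row=3, L[3]='b', prepend. Next row=LF[3]=1
  step 4: row=1, L[1]='i', prepend. Next row=LF[1]=4
  step 5: row=4, L[4]='f', prepend. Next row=LF[4]=2
Reversed output: fibi$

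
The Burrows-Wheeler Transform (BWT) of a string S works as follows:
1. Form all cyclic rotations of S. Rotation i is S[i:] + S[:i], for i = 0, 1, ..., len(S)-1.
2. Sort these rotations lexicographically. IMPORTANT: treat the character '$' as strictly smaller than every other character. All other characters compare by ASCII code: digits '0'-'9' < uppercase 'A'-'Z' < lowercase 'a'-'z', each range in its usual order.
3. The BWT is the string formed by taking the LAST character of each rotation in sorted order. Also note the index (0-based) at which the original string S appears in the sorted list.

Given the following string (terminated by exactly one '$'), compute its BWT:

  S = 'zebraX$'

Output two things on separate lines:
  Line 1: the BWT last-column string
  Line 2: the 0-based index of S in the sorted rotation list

Answer: Xarezb$
6

Derivation:
All 7 rotations (rotation i = S[i:]+S[:i]):
  rot[0] = zebraX$
  rot[1] = ebraX$z
  rot[2] = braX$ze
  rot[3] = raX$zeb
  rot[4] = aX$zebr
  rot[5] = X$zebra
  rot[6] = $zebraX
Sorted (with $ < everything):
  sorted[0] = $zebraX  (last char: 'X')
  sorted[1] = X$zebra  (last char: 'a')
  sorted[2] = aX$zebr  (last char: 'r')
  sorted[3] = braX$ze  (last char: 'e')
  sorted[4] = ebraX$z  (last char: 'z')
  sorted[5] = raX$zeb  (last char: 'b')
  sorted[6] = zebraX$  (last char: '$')
Last column: Xarezb$
Original string S is at sorted index 6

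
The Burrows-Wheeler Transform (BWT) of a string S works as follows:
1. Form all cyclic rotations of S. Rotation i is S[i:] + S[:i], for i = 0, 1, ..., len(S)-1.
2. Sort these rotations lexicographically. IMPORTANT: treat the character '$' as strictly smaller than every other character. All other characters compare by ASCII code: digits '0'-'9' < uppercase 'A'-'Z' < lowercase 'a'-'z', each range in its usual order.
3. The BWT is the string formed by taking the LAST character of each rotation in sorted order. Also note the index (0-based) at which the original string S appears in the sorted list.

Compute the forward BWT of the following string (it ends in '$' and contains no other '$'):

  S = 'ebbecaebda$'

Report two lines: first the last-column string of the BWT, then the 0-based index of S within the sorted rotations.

All 11 rotations (rotation i = S[i:]+S[:i]):
  rot[0] = ebbecaebda$
  rot[1] = bbecaebda$e
  rot[2] = becaebda$eb
  rot[3] = ecaebda$ebb
  rot[4] = caebda$ebbe
  rot[5] = aebda$ebbec
  rot[6] = ebda$ebbeca
  rot[7] = bda$ebbecae
  rot[8] = da$ebbecaeb
  rot[9] = a$ebbecaebd
  rot[10] = $ebbecaebda
Sorted (with $ < everything):
  sorted[0] = $ebbecaebda  (last char: 'a')
  sorted[1] = a$ebbecaebd  (last char: 'd')
  sorted[2] = aebda$ebbec  (last char: 'c')
  sorted[3] = bbecaebda$e  (last char: 'e')
  sorted[4] = bda$ebbecae  (last char: 'e')
  sorted[5] = becaebda$eb  (last char: 'b')
  sorted[6] = caebda$ebbe  (last char: 'e')
  sorted[7] = da$ebbecaeb  (last char: 'b')
  sorted[8] = ebbecaebda$  (last char: '$')
  sorted[9] = ebda$ebbeca  (last char: 'a')
  sorted[10] = ecaebda$ebb  (last char: 'b')
Last column: adceebeb$ab
Original string S is at sorted index 8

Answer: adceebeb$ab
8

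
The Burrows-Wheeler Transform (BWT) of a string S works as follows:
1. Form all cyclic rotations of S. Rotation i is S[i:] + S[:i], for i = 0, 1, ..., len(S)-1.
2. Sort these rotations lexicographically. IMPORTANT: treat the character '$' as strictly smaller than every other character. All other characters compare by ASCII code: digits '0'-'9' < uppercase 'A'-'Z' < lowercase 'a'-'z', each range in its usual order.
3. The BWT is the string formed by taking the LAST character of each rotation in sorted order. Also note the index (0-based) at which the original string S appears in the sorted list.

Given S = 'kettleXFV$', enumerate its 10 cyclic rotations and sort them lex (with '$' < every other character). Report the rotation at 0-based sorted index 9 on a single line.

All 10 rotations (rotation i = S[i:]+S[:i]):
  rot[0] = kettleXFV$
  rot[1] = ettleXFV$k
  rot[2] = ttleXFV$ke
  rot[3] = tleXFV$ket
  rot[4] = leXFV$kett
  rot[5] = eXFV$kettl
  rot[6] = XFV$kettle
  rot[7] = FV$kettleX
  rot[8] = V$kettleXF
  rot[9] = $kettleXFV
Sorted (with $ < everything):
  sorted[0] = $kettleXFV
  sorted[1] = FV$kettleX
  sorted[2] = V$kettleXF
  sorted[3] = XFV$kettle
  sorted[4] = eXFV$kettl
  sorted[5] = ettleXFV$k
  sorted[6] = kettleXFV$
  sorted[7] = leXFV$kett
  sorted[8] = tleXFV$ket
  sorted[9] = ttleXFV$ke
sorted[9] = ttleXFV$ke

Answer: ttleXFV$ke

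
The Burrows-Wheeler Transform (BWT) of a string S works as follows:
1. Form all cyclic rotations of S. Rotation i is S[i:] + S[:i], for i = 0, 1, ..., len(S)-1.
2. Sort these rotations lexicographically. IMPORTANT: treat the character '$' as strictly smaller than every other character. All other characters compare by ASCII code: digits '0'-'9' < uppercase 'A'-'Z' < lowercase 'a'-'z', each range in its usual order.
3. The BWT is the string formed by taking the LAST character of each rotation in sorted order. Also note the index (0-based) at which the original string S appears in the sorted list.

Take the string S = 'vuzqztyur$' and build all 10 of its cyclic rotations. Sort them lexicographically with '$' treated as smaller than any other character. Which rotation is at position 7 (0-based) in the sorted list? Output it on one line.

Answer: yur$vuzqzt

Derivation:
All 10 rotations (rotation i = S[i:]+S[:i]):
  rot[0] = vuzqztyur$
  rot[1] = uzqztyur$v
  rot[2] = zqztyur$vu
  rot[3] = qztyur$vuz
  rot[4] = ztyur$vuzq
  rot[5] = tyur$vuzqz
  rot[6] = yur$vuzqzt
  rot[7] = ur$vuzqzty
  rot[8] = r$vuzqztyu
  rot[9] = $vuzqztyur
Sorted (with $ < everything):
  sorted[0] = $vuzqztyur
  sorted[1] = qztyur$vuz
  sorted[2] = r$vuzqztyu
  sorted[3] = tyur$vuzqz
  sorted[4] = ur$vuzqzty
  sorted[5] = uzqztyur$v
  sorted[6] = vuzqztyur$
  sorted[7] = yur$vuzqzt
  sorted[8] = zqztyur$vu
  sorted[9] = ztyur$vuzq
sorted[7] = yur$vuzqzt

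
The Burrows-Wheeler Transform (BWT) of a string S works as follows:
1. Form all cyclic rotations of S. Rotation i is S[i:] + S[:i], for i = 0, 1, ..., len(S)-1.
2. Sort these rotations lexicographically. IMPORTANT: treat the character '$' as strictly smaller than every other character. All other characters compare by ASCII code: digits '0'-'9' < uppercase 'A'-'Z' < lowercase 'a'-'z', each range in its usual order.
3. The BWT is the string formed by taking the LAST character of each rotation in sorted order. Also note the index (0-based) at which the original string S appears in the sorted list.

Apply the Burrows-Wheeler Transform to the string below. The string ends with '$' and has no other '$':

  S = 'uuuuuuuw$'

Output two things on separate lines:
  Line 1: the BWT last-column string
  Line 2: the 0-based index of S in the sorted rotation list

All 9 rotations (rotation i = S[i:]+S[:i]):
  rot[0] = uuuuuuuw$
  rot[1] = uuuuuuw$u
  rot[2] = uuuuuw$uu
  rot[3] = uuuuw$uuu
  rot[4] = uuuw$uuuu
  rot[5] = uuw$uuuuu
  rot[6] = uw$uuuuuu
  rot[7] = w$uuuuuuu
  rot[8] = $uuuuuuuw
Sorted (with $ < everything):
  sorted[0] = $uuuuuuuw  (last char: 'w')
  sorted[1] = uuuuuuuw$  (last char: '$')
  sorted[2] = uuuuuuw$u  (last char: 'u')
  sorted[3] = uuuuuw$uu  (last char: 'u')
  sorted[4] = uuuuw$uuu  (last char: 'u')
  sorted[5] = uuuw$uuuu  (last char: 'u')
  sorted[6] = uuw$uuuuu  (last char: 'u')
  sorted[7] = uw$uuuuuu  (last char: 'u')
  sorted[8] = w$uuuuuuu  (last char: 'u')
Last column: w$uuuuuuu
Original string S is at sorted index 1

Answer: w$uuuuuuu
1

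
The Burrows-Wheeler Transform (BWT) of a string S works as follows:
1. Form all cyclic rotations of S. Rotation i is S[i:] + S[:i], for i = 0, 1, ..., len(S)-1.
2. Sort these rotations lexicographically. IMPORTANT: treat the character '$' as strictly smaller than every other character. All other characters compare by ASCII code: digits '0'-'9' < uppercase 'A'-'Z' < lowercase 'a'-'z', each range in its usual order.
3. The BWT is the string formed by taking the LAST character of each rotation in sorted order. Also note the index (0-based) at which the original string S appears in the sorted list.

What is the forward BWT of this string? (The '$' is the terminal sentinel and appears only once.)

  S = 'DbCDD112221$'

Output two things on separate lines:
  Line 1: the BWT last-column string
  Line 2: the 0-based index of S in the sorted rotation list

Answer: 12D1221bDC$D
10

Derivation:
All 12 rotations (rotation i = S[i:]+S[:i]):
  rot[0] = DbCDD112221$
  rot[1] = bCDD112221$D
  rot[2] = CDD112221$Db
  rot[3] = DD112221$DbC
  rot[4] = D112221$DbCD
  rot[5] = 112221$DbCDD
  rot[6] = 12221$DbCDD1
  rot[7] = 2221$DbCDD11
  rot[8] = 221$DbCDD112
  rot[9] = 21$DbCDD1122
  rot[10] = 1$DbCDD11222
  rot[11] = $DbCDD112221
Sorted (with $ < everything):
  sorted[0] = $DbCDD112221  (last char: '1')
  sorted[1] = 1$DbCDD11222  (last char: '2')
  sorted[2] = 112221$DbCDD  (last char: 'D')
  sorted[3] = 12221$DbCDD1  (last char: '1')
  sorted[4] = 21$DbCDD1122  (last char: '2')
  sorted[5] = 221$DbCDD112  (last char: '2')
  sorted[6] = 2221$DbCDD11  (last char: '1')
  sorted[7] = CDD112221$Db  (last char: 'b')
  sorted[8] = D112221$DbCD  (last char: 'D')
  sorted[9] = DD112221$DbC  (last char: 'C')
  sorted[10] = DbCDD112221$  (last char: '$')
  sorted[11] = bCDD112221$D  (last char: 'D')
Last column: 12D1221bDC$D
Original string S is at sorted index 10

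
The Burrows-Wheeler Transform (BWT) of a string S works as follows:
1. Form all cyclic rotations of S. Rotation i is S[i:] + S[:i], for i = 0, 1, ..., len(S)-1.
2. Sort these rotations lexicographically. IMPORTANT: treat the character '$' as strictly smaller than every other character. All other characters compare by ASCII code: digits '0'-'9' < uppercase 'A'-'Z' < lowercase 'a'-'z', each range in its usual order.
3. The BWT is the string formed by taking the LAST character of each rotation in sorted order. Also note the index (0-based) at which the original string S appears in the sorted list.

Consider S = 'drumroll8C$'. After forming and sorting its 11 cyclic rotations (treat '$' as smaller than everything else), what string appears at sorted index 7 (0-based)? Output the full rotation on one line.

All 11 rotations (rotation i = S[i:]+S[:i]):
  rot[0] = drumroll8C$
  rot[1] = rumroll8C$d
  rot[2] = umroll8C$dr
  rot[3] = mroll8C$dru
  rot[4] = roll8C$drum
  rot[5] = oll8C$drumr
  rot[6] = ll8C$drumro
  rot[7] = l8C$drumrol
  rot[8] = 8C$drumroll
  rot[9] = C$drumroll8
  rot[10] = $drumroll8C
Sorted (with $ < everything):
  sorted[0] = $drumroll8C
  sorted[1] = 8C$drumroll
  sorted[2] = C$drumroll8
  sorted[3] = drumroll8C$
  sorted[4] = l8C$drumrol
  sorted[5] = ll8C$drumro
  sorted[6] = mroll8C$dru
  sorted[7] = oll8C$drumr
  sorted[8] = roll8C$drum
  sorted[9] = rumroll8C$d
  sorted[10] = umroll8C$dr
sorted[7] = oll8C$drumr

Answer: oll8C$drumr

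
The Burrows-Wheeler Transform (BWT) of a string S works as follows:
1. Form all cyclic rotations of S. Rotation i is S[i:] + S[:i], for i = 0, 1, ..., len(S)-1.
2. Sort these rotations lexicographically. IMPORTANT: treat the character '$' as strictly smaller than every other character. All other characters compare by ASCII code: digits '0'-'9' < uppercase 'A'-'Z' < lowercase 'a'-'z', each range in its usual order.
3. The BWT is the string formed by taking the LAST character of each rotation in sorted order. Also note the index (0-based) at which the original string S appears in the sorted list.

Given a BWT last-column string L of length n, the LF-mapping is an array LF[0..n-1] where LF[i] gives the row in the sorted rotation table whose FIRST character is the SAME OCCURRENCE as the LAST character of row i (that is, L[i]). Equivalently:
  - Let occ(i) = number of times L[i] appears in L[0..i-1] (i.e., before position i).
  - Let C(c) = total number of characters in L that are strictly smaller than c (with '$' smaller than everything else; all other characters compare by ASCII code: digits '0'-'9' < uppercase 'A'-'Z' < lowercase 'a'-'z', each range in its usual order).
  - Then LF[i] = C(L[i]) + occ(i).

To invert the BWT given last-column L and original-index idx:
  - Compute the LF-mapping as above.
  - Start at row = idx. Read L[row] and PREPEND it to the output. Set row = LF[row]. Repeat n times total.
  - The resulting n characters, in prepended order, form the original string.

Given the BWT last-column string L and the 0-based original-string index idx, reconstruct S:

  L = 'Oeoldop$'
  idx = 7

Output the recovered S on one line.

Answer: poodleO$

Derivation:
LF mapping: 1 3 5 4 2 6 7 0
Walk LF starting at row 7, prepending L[row]:
  step 1: row=7, L[7]='$', prepend. Next row=LF[7]=0
  step 2: row=0, L[0]='O', prepend. Next row=LF[0]=1
  step 3: row=1, L[1]='e', prepend. Next row=LF[1]=3
  step 4: row=3, L[3]='l', prepend. Next row=LF[3]=4
  step 5: row=4, L[4]='d', prepend. Next row=LF[4]=2
  step 6: row=2, L[2]='o', prepend. Next row=LF[2]=5
  step 7: row=5, L[5]='o', prepend. Next row=LF[5]=6
  step 8: row=6, L[6]='p', prepend. Next row=LF[6]=7
Reversed output: poodleO$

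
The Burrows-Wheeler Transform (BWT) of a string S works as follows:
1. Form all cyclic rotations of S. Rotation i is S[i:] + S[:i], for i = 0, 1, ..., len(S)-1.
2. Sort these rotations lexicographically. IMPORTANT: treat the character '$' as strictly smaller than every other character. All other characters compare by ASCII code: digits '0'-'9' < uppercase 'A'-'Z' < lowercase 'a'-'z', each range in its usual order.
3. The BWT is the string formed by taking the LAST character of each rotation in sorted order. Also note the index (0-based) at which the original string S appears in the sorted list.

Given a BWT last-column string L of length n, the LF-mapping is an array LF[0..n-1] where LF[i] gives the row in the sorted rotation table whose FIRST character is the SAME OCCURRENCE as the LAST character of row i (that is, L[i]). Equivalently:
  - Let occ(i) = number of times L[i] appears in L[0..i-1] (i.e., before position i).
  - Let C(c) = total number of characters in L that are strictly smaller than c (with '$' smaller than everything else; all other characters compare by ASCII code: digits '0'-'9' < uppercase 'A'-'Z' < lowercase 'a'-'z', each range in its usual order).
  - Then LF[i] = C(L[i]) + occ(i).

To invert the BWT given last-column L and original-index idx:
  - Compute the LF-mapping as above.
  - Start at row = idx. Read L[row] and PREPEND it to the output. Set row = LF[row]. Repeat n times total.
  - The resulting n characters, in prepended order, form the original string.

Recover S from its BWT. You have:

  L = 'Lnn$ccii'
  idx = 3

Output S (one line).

Answer: cincinL$

Derivation:
LF mapping: 1 6 7 0 2 3 4 5
Walk LF starting at row 3, prepending L[row]:
  step 1: row=3, L[3]='$', prepend. Next row=LF[3]=0
  step 2: row=0, L[0]='L', prepend. Next row=LF[0]=1
  step 3: row=1, L[1]='n', prepend. Next row=LF[1]=6
  step 4: row=6, L[6]='i', prepend. Next row=LF[6]=4
  step 5: row=4, L[4]='c', prepend. Next row=LF[4]=2
  step 6: row=2, L[2]='n', prepend. Next row=LF[2]=7
  step 7: row=7, L[7]='i', prepend. Next row=LF[7]=5
  step 8: row=5, L[5]='c', prepend. Next row=LF[5]=3
Reversed output: cincinL$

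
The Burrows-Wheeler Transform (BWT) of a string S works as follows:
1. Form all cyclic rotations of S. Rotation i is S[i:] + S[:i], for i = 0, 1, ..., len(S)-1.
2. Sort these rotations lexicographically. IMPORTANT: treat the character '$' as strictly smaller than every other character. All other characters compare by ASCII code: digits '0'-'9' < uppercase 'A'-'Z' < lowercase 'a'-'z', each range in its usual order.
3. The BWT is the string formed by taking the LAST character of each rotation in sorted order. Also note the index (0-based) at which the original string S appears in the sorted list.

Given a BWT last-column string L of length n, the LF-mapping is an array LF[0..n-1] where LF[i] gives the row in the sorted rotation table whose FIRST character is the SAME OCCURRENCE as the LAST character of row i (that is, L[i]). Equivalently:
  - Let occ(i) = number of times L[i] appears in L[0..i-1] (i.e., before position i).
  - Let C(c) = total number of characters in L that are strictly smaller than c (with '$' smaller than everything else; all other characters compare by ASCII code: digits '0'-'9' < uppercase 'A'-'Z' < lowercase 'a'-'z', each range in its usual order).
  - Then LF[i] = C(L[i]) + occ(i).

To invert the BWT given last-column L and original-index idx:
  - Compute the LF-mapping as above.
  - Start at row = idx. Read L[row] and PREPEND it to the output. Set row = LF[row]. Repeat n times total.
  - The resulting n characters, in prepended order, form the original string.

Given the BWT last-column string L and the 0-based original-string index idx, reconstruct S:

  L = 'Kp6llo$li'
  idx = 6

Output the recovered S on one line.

Answer: lollip6K$

Derivation:
LF mapping: 2 8 1 4 5 7 0 6 3
Walk LF starting at row 6, prepending L[row]:
  step 1: row=6, L[6]='$', prepend. Next row=LF[6]=0
  step 2: row=0, L[0]='K', prepend. Next row=LF[0]=2
  step 3: row=2, L[2]='6', prepend. Next row=LF[2]=1
  step 4: row=1, L[1]='p', prepend. Next row=LF[1]=8
  step 5: row=8, L[8]='i', prepend. Next row=LF[8]=3
  step 6: row=3, L[3]='l', prepend. Next row=LF[3]=4
  step 7: row=4, L[4]='l', prepend. Next row=LF[4]=5
  step 8: row=5, L[5]='o', prepend. Next row=LF[5]=7
  step 9: row=7, L[7]='l', prepend. Next row=LF[7]=6
Reversed output: lollip6K$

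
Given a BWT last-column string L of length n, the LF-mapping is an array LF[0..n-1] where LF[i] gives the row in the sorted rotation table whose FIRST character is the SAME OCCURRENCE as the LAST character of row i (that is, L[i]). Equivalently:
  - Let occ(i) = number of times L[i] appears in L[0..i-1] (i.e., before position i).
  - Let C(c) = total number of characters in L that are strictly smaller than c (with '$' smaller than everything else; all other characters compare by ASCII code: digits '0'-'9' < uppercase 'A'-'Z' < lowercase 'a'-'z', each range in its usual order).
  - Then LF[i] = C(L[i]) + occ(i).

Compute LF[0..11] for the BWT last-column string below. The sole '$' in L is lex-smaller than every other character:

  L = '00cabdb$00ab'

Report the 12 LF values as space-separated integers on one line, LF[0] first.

Answer: 1 2 10 5 7 11 8 0 3 4 6 9

Derivation:
Char counts: '$':1, '0':4, 'a':2, 'b':3, 'c':1, 'd':1
C (first-col start): C('$')=0, C('0')=1, C('a')=5, C('b')=7, C('c')=10, C('d')=11
L[0]='0': occ=0, LF[0]=C('0')+0=1+0=1
L[1]='0': occ=1, LF[1]=C('0')+1=1+1=2
L[2]='c': occ=0, LF[2]=C('c')+0=10+0=10
L[3]='a': occ=0, LF[3]=C('a')+0=5+0=5
L[4]='b': occ=0, LF[4]=C('b')+0=7+0=7
L[5]='d': occ=0, LF[5]=C('d')+0=11+0=11
L[6]='b': occ=1, LF[6]=C('b')+1=7+1=8
L[7]='$': occ=0, LF[7]=C('$')+0=0+0=0
L[8]='0': occ=2, LF[8]=C('0')+2=1+2=3
L[9]='0': occ=3, LF[9]=C('0')+3=1+3=4
L[10]='a': occ=1, LF[10]=C('a')+1=5+1=6
L[11]='b': occ=2, LF[11]=C('b')+2=7+2=9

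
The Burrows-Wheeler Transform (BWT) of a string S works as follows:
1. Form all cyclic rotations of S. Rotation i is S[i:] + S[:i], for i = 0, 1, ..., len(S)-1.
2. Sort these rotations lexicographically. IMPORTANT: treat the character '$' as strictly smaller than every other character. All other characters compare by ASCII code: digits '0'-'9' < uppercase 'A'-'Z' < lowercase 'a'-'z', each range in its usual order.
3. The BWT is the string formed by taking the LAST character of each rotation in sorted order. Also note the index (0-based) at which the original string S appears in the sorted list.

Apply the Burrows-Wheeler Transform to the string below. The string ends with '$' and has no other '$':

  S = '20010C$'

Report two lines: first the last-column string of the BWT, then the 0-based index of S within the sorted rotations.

All 7 rotations (rotation i = S[i:]+S[:i]):
  rot[0] = 20010C$
  rot[1] = 0010C$2
  rot[2] = 010C$20
  rot[3] = 10C$200
  rot[4] = 0C$2001
  rot[5] = C$20010
  rot[6] = $20010C
Sorted (with $ < everything):
  sorted[0] = $20010C  (last char: 'C')
  sorted[1] = 0010C$2  (last char: '2')
  sorted[2] = 010C$20  (last char: '0')
  sorted[3] = 0C$2001  (last char: '1')
  sorted[4] = 10C$200  (last char: '0')
  sorted[5] = 20010C$  (last char: '$')
  sorted[6] = C$20010  (last char: '0')
Last column: C2010$0
Original string S is at sorted index 5

Answer: C2010$0
5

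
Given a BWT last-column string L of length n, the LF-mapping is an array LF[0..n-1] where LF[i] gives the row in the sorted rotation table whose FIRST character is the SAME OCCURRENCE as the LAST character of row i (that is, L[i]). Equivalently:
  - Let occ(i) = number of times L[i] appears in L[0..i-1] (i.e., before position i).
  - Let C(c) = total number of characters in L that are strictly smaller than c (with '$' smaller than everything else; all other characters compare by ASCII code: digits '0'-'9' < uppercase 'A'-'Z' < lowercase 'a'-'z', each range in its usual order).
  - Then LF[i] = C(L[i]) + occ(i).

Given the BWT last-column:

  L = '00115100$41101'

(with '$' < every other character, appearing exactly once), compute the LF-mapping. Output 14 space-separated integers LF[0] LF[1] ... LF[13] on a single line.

Answer: 1 2 6 7 13 8 3 4 0 12 9 10 5 11

Derivation:
Char counts: '$':1, '0':5, '1':6, '4':1, '5':1
C (first-col start): C('$')=0, C('0')=1, C('1')=6, C('4')=12, C('5')=13
L[0]='0': occ=0, LF[0]=C('0')+0=1+0=1
L[1]='0': occ=1, LF[1]=C('0')+1=1+1=2
L[2]='1': occ=0, LF[2]=C('1')+0=6+0=6
L[3]='1': occ=1, LF[3]=C('1')+1=6+1=7
L[4]='5': occ=0, LF[4]=C('5')+0=13+0=13
L[5]='1': occ=2, LF[5]=C('1')+2=6+2=8
L[6]='0': occ=2, LF[6]=C('0')+2=1+2=3
L[7]='0': occ=3, LF[7]=C('0')+3=1+3=4
L[8]='$': occ=0, LF[8]=C('$')+0=0+0=0
L[9]='4': occ=0, LF[9]=C('4')+0=12+0=12
L[10]='1': occ=3, LF[10]=C('1')+3=6+3=9
L[11]='1': occ=4, LF[11]=C('1')+4=6+4=10
L[12]='0': occ=4, LF[12]=C('0')+4=1+4=5
L[13]='1': occ=5, LF[13]=C('1')+5=6+5=11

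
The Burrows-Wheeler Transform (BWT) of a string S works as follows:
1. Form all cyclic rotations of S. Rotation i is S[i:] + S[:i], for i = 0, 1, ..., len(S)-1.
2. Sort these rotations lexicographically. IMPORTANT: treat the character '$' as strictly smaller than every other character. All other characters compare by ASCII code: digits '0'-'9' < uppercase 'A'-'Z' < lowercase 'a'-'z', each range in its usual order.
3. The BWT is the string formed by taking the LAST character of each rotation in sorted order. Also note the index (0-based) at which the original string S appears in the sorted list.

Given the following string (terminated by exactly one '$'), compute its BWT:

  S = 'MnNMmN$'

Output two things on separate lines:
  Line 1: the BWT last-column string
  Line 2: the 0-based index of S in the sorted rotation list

All 7 rotations (rotation i = S[i:]+S[:i]):
  rot[0] = MnNMmN$
  rot[1] = nNMmN$M
  rot[2] = NMmN$Mn
  rot[3] = MmN$MnN
  rot[4] = mN$MnNM
  rot[5] = N$MnNMm
  rot[6] = $MnNMmN
Sorted (with $ < everything):
  sorted[0] = $MnNMmN  (last char: 'N')
  sorted[1] = MmN$MnN  (last char: 'N')
  sorted[2] = MnNMmN$  (last char: '$')
  sorted[3] = N$MnNMm  (last char: 'm')
  sorted[4] = NMmN$Mn  (last char: 'n')
  sorted[5] = mN$MnNM  (last char: 'M')
  sorted[6] = nNMmN$M  (last char: 'M')
Last column: NN$mnMM
Original string S is at sorted index 2

Answer: NN$mnMM
2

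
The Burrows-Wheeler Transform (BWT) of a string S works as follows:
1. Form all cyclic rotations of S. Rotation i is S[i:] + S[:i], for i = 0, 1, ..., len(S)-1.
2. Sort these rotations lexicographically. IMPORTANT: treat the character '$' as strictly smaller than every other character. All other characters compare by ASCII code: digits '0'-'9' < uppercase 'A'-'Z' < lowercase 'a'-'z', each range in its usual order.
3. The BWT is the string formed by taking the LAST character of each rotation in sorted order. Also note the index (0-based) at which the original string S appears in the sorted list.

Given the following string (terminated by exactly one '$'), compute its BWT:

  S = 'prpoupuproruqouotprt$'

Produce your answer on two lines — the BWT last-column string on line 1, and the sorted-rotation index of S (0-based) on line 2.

All 21 rotations (rotation i = S[i:]+S[:i]):
  rot[0] = prpoupuproruqouotprt$
  rot[1] = rpoupuproruqouotprt$p
  rot[2] = poupuproruqouotprt$pr
  rot[3] = oupuproruqouotprt$prp
  rot[4] = upuproruqouotprt$prpo
  rot[5] = puproruqouotprt$prpou
  rot[6] = uproruqouotprt$prpoup
  rot[7] = proruqouotprt$prpoupu
  rot[8] = roruqouotprt$prpoupup
  rot[9] = oruqouotprt$prpoupupr
  rot[10] = ruqouotprt$prpoupupro
  rot[11] = uqouotprt$prpoupupror
  rot[12] = qouotprt$prpoupuproru
  rot[13] = ouotprt$prpoupuproruq
  rot[14] = uotprt$prpoupuproruqo
  rot[15] = otprt$prpoupuproruqou
  rot[16] = tprt$prpoupuproruqouo
  rot[17] = prt$prpoupuproruqouot
  rot[18] = rt$prpoupuproruqouotp
  rot[19] = t$prpoupuproruqouotpr
  rot[20] = $prpoupuproruqouotprt
Sorted (with $ < everything):
  sorted[0] = $prpoupuproruqouotprt  (last char: 't')
  sorted[1] = oruqouotprt$prpoupupr  (last char: 'r')
  sorted[2] = otprt$prpoupuproruqou  (last char: 'u')
  sorted[3] = ouotprt$prpoupuproruq  (last char: 'q')
  sorted[4] = oupuproruqouotprt$prp  (last char: 'p')
  sorted[5] = poupuproruqouotprt$pr  (last char: 'r')
  sorted[6] = proruqouotprt$prpoupu  (last char: 'u')
  sorted[7] = prpoupuproruqouotprt$  (last char: '$')
  sorted[8] = prt$prpoupuproruqouot  (last char: 't')
  sorted[9] = puproruqouotprt$prpou  (last char: 'u')
  sorted[10] = qouotprt$prpoupuproru  (last char: 'u')
  sorted[11] = roruqouotprt$prpoupup  (last char: 'p')
  sorted[12] = rpoupuproruqouotprt$p  (last char: 'p')
  sorted[13] = rt$prpoupuproruqouotp  (last char: 'p')
  sorted[14] = ruqouotprt$prpoupupro  (last char: 'o')
  sorted[15] = t$prpoupuproruqouotpr  (last char: 'r')
  sorted[16] = tprt$prpoupuproruqouo  (last char: 'o')
  sorted[17] = uotprt$prpoupuproruqo  (last char: 'o')
  sorted[18] = uproruqouotprt$prpoup  (last char: 'p')
  sorted[19] = upuproruqouotprt$prpo  (last char: 'o')
  sorted[20] = uqouotprt$prpoupupror  (last char: 'r')
Last column: truqpru$tuuppporoopor
Original string S is at sorted index 7

Answer: truqpru$tuuppporoopor
7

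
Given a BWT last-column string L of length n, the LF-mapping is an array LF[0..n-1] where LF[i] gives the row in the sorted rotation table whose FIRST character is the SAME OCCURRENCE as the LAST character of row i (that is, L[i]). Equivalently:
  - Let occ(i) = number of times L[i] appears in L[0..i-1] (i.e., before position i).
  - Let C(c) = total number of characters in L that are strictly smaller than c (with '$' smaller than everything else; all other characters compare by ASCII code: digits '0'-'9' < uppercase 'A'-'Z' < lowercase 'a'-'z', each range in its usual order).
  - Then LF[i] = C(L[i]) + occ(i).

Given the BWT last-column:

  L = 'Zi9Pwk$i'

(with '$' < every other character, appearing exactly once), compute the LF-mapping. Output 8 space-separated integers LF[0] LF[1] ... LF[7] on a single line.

Answer: 3 4 1 2 7 6 0 5

Derivation:
Char counts: '$':1, '9':1, 'P':1, 'Z':1, 'i':2, 'k':1, 'w':1
C (first-col start): C('$')=0, C('9')=1, C('P')=2, C('Z')=3, C('i')=4, C('k')=6, C('w')=7
L[0]='Z': occ=0, LF[0]=C('Z')+0=3+0=3
L[1]='i': occ=0, LF[1]=C('i')+0=4+0=4
L[2]='9': occ=0, LF[2]=C('9')+0=1+0=1
L[3]='P': occ=0, LF[3]=C('P')+0=2+0=2
L[4]='w': occ=0, LF[4]=C('w')+0=7+0=7
L[5]='k': occ=0, LF[5]=C('k')+0=6+0=6
L[6]='$': occ=0, LF[6]=C('$')+0=0+0=0
L[7]='i': occ=1, LF[7]=C('i')+1=4+1=5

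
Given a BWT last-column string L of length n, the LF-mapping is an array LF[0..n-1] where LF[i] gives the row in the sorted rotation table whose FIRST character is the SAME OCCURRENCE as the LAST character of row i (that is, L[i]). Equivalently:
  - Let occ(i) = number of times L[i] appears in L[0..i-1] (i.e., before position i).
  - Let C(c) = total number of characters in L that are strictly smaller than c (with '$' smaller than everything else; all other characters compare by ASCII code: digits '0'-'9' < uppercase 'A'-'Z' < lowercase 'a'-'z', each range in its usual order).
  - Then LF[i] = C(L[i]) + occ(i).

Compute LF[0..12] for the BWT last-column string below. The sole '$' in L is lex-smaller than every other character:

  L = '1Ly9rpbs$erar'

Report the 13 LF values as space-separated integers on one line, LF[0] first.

Answer: 1 3 12 2 8 7 5 11 0 6 9 4 10

Derivation:
Char counts: '$':1, '1':1, '9':1, 'L':1, 'a':1, 'b':1, 'e':1, 'p':1, 'r':3, 's':1, 'y':1
C (first-col start): C('$')=0, C('1')=1, C('9')=2, C('L')=3, C('a')=4, C('b')=5, C('e')=6, C('p')=7, C('r')=8, C('s')=11, C('y')=12
L[0]='1': occ=0, LF[0]=C('1')+0=1+0=1
L[1]='L': occ=0, LF[1]=C('L')+0=3+0=3
L[2]='y': occ=0, LF[2]=C('y')+0=12+0=12
L[3]='9': occ=0, LF[3]=C('9')+0=2+0=2
L[4]='r': occ=0, LF[4]=C('r')+0=8+0=8
L[5]='p': occ=0, LF[5]=C('p')+0=7+0=7
L[6]='b': occ=0, LF[6]=C('b')+0=5+0=5
L[7]='s': occ=0, LF[7]=C('s')+0=11+0=11
L[8]='$': occ=0, LF[8]=C('$')+0=0+0=0
L[9]='e': occ=0, LF[9]=C('e')+0=6+0=6
L[10]='r': occ=1, LF[10]=C('r')+1=8+1=9
L[11]='a': occ=0, LF[11]=C('a')+0=4+0=4
L[12]='r': occ=2, LF[12]=C('r')+2=8+2=10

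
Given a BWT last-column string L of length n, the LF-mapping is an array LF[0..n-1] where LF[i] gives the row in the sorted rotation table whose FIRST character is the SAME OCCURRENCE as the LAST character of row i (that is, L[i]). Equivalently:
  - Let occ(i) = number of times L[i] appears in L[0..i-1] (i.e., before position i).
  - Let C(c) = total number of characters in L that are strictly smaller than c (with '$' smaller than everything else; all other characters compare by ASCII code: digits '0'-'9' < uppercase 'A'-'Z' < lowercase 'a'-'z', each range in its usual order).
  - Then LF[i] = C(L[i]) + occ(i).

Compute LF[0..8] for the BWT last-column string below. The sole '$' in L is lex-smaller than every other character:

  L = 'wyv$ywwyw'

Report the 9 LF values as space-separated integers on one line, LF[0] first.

Answer: 2 6 1 0 7 3 4 8 5

Derivation:
Char counts: '$':1, 'v':1, 'w':4, 'y':3
C (first-col start): C('$')=0, C('v')=1, C('w')=2, C('y')=6
L[0]='w': occ=0, LF[0]=C('w')+0=2+0=2
L[1]='y': occ=0, LF[1]=C('y')+0=6+0=6
L[2]='v': occ=0, LF[2]=C('v')+0=1+0=1
L[3]='$': occ=0, LF[3]=C('$')+0=0+0=0
L[4]='y': occ=1, LF[4]=C('y')+1=6+1=7
L[5]='w': occ=1, LF[5]=C('w')+1=2+1=3
L[6]='w': occ=2, LF[6]=C('w')+2=2+2=4
L[7]='y': occ=2, LF[7]=C('y')+2=6+2=8
L[8]='w': occ=3, LF[8]=C('w')+3=2+3=5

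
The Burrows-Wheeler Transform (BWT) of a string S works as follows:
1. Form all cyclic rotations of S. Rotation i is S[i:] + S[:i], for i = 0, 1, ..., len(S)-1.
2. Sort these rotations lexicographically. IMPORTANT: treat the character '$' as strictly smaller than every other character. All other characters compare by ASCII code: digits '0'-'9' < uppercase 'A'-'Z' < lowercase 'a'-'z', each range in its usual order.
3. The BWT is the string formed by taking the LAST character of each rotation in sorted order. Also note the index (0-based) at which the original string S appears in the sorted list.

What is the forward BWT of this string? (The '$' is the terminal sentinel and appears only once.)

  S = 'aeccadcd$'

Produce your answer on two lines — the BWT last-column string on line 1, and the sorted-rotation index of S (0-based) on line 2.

Answer: dc$cedcaa
2

Derivation:
All 9 rotations (rotation i = S[i:]+S[:i]):
  rot[0] = aeccadcd$
  rot[1] = eccadcd$a
  rot[2] = ccadcd$ae
  rot[3] = cadcd$aec
  rot[4] = adcd$aecc
  rot[5] = dcd$aecca
  rot[6] = cd$aeccad
  rot[7] = d$aeccadc
  rot[8] = $aeccadcd
Sorted (with $ < everything):
  sorted[0] = $aeccadcd  (last char: 'd')
  sorted[1] = adcd$aecc  (last char: 'c')
  sorted[2] = aeccadcd$  (last char: '$')
  sorted[3] = cadcd$aec  (last char: 'c')
  sorted[4] = ccadcd$ae  (last char: 'e')
  sorted[5] = cd$aeccad  (last char: 'd')
  sorted[6] = d$aeccadc  (last char: 'c')
  sorted[7] = dcd$aecca  (last char: 'a')
  sorted[8] = eccadcd$a  (last char: 'a')
Last column: dc$cedcaa
Original string S is at sorted index 2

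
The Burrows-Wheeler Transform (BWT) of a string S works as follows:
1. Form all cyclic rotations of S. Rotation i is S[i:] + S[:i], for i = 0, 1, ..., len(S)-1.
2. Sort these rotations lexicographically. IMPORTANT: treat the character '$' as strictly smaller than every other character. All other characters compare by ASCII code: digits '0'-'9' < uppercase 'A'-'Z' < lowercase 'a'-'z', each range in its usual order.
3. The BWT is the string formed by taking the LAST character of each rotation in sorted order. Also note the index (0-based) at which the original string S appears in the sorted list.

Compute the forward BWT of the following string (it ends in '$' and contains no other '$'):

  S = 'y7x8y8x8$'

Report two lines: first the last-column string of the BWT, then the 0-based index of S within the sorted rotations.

Answer: 8yxyx87$8
7

Derivation:
All 9 rotations (rotation i = S[i:]+S[:i]):
  rot[0] = y7x8y8x8$
  rot[1] = 7x8y8x8$y
  rot[2] = x8y8x8$y7
  rot[3] = 8y8x8$y7x
  rot[4] = y8x8$y7x8
  rot[5] = 8x8$y7x8y
  rot[6] = x8$y7x8y8
  rot[7] = 8$y7x8y8x
  rot[8] = $y7x8y8x8
Sorted (with $ < everything):
  sorted[0] = $y7x8y8x8  (last char: '8')
  sorted[1] = 7x8y8x8$y  (last char: 'y')
  sorted[2] = 8$y7x8y8x  (last char: 'x')
  sorted[3] = 8x8$y7x8y  (last char: 'y')
  sorted[4] = 8y8x8$y7x  (last char: 'x')
  sorted[5] = x8$y7x8y8  (last char: '8')
  sorted[6] = x8y8x8$y7  (last char: '7')
  sorted[7] = y7x8y8x8$  (last char: '$')
  sorted[8] = y8x8$y7x8  (last char: '8')
Last column: 8yxyx87$8
Original string S is at sorted index 7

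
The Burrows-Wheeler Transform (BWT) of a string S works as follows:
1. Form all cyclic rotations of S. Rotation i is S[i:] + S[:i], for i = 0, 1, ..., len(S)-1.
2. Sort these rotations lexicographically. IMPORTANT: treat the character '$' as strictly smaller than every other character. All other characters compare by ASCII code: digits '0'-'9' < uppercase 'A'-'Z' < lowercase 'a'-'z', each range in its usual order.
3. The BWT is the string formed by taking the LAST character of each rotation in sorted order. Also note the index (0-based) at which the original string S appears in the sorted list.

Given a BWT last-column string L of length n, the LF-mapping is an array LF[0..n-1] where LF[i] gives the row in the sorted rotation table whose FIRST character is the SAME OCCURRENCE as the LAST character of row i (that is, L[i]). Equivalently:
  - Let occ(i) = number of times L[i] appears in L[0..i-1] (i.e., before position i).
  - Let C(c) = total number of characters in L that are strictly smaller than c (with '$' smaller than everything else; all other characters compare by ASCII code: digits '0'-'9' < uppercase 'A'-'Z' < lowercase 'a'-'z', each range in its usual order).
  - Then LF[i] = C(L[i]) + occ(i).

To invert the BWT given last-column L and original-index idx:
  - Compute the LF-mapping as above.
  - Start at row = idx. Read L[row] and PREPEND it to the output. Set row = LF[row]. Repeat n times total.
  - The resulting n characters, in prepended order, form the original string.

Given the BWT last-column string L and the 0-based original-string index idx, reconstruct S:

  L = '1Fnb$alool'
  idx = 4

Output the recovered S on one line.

Answer: balloonF1$

Derivation:
LF mapping: 1 2 7 4 0 3 5 8 9 6
Walk LF starting at row 4, prepending L[row]:
  step 1: row=4, L[4]='$', prepend. Next row=LF[4]=0
  step 2: row=0, L[0]='1', prepend. Next row=LF[0]=1
  step 3: row=1, L[1]='F', prepend. Next row=LF[1]=2
  step 4: row=2, L[2]='n', prepend. Next row=LF[2]=7
  step 5: row=7, L[7]='o', prepend. Next row=LF[7]=8
  step 6: row=8, L[8]='o', prepend. Next row=LF[8]=9
  step 7: row=9, L[9]='l', prepend. Next row=LF[9]=6
  step 8: row=6, L[6]='l', prepend. Next row=LF[6]=5
  step 9: row=5, L[5]='a', prepend. Next row=LF[5]=3
  step 10: row=3, L[3]='b', prepend. Next row=LF[3]=4
Reversed output: balloonF1$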